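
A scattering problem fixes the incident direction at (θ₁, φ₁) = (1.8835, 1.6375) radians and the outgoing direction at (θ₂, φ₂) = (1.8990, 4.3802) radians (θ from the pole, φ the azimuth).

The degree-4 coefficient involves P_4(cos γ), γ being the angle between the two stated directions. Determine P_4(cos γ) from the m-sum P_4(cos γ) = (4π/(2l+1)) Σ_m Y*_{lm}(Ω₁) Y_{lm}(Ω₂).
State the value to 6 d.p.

Summing Y*_{l m}(θ₁,φ₁)·Y_{l m}(θ₂,φ₂) over m ∈ [−4, 4]; prefactor 4π/(2·4+1) = 1.396263:
  m=-4: (0.34990 + 0.09564j) × (0.08517 + 0.34499j) = -0.00319 + 0.12886j  (running Σ = -0.00319 + 0.12886j)
  m=-3: (-0.06594 + 0.32509j) × (-0.28735 + 0.18590j) = -0.04149 - 0.10567j  (running Σ = -0.04468 + 0.02318j)
  m=-2: (0.10132 + 0.01360j) × (0.06435 + 0.05040j) = 0.00583 + 0.00598j  (running Σ = -0.03885 + 0.02917j)
  m=-1: (-0.02158 + 0.32298j) × (-0.10699 + 0.31014j) = -0.09786 - 0.04125j  (running Σ = -0.13671 - 0.01208j)
  m=0: (0.05018 + 0.00000j) × (0.02758 + 0.00000j) = 0.00138 + 0.00000j  (running Σ = -0.13532 - 0.01208j)
  m=1: (0.02158 + 0.32298j) × (0.10699 + 0.31014j) = -0.09786 + 0.04125j  (running Σ = -0.23318 + 0.02917j)
  m=2: (0.10132 - 0.01360j) × (0.06435 - 0.05040j) = 0.00583 - 0.00598j  (running Σ = -0.22735 + 0.02318j)
  m=3: (0.06594 + 0.32509j) × (0.28735 + 0.18590j) = -0.04149 + 0.10567j  (running Σ = -0.26884 + 0.12886j)
  m=4: (0.34990 - 0.09564j) × (0.08517 - 0.34499j) = -0.00319 - 0.12886j  (running Σ = -0.27203 + 0.00000j)
Accumulated sum -0.27203 + 0.00000j; after 4π/(2l+1) scaling, -0.37983 + 0.00000j ⇒ P_4 = -0.379825

-0.379825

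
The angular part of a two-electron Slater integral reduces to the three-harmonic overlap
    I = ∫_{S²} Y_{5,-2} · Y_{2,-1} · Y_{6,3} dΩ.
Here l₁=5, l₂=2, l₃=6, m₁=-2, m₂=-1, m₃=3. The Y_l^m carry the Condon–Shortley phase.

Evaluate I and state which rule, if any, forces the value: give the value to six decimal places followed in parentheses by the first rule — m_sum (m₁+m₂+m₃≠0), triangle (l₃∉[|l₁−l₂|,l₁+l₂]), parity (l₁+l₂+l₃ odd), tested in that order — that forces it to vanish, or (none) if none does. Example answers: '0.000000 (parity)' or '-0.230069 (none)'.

l₁+l₂+l₃=13 is odd: 3j(l;000)=0 ⇒ I=0

0.000000 (parity)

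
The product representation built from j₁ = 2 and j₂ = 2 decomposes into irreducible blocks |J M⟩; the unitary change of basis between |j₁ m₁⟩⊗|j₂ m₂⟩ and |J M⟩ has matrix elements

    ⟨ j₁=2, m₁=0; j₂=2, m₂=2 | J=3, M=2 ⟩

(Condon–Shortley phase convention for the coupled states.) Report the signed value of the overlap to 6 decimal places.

-0.707107  (= −√(1/2))

triangle: 1!×3!×3!/8! = 36/40320
(j±m)!: 2!×2!×4!×0!×5!×1! = 11520
prefactor² = (2J+1)×Δ×N² = 72
  k=1: −1/(1!×0!×1!×3!×2!×0!) = -1/12
Σ = -1/12  ⇒  CG² = 72×(-1/12)² = 1/2
CG = −√(1/2) = -0.707107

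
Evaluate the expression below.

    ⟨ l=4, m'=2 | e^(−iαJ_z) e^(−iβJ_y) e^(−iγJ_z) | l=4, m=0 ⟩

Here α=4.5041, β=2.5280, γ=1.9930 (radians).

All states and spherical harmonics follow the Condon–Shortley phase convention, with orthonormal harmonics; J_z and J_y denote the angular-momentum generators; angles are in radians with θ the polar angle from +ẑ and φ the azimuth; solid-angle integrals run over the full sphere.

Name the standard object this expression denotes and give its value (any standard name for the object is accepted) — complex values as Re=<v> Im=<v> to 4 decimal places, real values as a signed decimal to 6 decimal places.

Wigner D-matrix element, Re=-0.4409 Im=-0.1951

This is a Wigner D-matrix element — the rotation-matrix element ⟨l m'| R(α,β,γ) |l m⟩ in the angular-momentum basis.
First d^4_{2,0}(β=2.5280), then the phase factors e^{-i(2)α} and e^{-i(0)γ}:
c=cos(2.528000/2)=0.302006, s=sin(2.528000/2)=0.953306; N=√[720·2·24·24]=910.735966
The bounds max(0,m−m')=0 and min(l+m,l−m')=2 give 3 terms
  k=0: (−1)^2·910.7360/(96)·0.3020^6·0.9533^2 = +0.006542
  k=1: (−1)^3·910.7360/(36)·0.3020^4·0.9533^4 = -0.173813
  k=2: (−1)^4·910.7360/(96)·0.3020^2·0.9533^6 = +0.649451
d^4_{2,0}(2.5280) = +0.006542 -0.173813 +0.649451 = +0.482180
Phases: e^{-i·(2)·4.5041}=-0.914479-0.404633i, e^{-i·(0)·1.9930}=+1.000000+0.000000i ⇒ D=-0.440943-0.195106i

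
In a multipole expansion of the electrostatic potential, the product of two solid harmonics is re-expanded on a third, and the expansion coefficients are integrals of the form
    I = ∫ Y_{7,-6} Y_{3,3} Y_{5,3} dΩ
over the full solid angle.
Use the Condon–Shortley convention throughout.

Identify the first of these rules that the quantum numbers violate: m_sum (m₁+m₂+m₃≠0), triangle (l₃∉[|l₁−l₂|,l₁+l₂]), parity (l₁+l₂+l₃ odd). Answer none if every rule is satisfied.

parity

m₁+m₂+m₃ = -6 + 3 + 3 = 0  ✓
triangle: |7−3|=4 ≤ l₃=5 ≤ 7+3=10  ✓
parity: l₁+l₂+l₃ = 15 is odd  ✗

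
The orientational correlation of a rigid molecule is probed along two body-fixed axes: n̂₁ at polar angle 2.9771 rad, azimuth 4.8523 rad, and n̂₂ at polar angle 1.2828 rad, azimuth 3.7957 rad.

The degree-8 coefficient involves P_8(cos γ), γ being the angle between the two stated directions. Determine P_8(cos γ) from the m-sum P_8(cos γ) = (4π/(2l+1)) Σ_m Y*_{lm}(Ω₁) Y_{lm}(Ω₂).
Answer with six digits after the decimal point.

Expand P_8 via completeness: Σ_{m} conj(Y_{8,m}) at Ω₁ times Y_{8,m} at Ω₂ —
  term(m=-8) = -0.00000 + 0.00000j   from Y*(Ω₁)=0.00000 + 0.00000j, Y(Ω₂)=0.18309 + 0.31942j
  term(m=-7) = -0.00000 - 0.00000j   from Y*(Ω₁)=0.00001 - 0.00000j, Y(Ω₂)=0.05813 - 0.43236j
  term(m=-6) = 0.00001 + 0.00000j   from Y*(Ω₁)=-0.00007 - 0.00007j, Y(Ω₂)=-0.04355 + 0.04335j
  term(m=-5) = 0.00020 - 0.00031j   from Y*(Ω₁)=-0.00071 + 0.00084j, Y(Ω₂)=-0.33221 + 0.04308j
  term(m=-4) = 0.00082 + 0.00155j   from Y*(Ω₁)=0.00768 + 0.00481j, Y(Ω₂)=0.16686 + 0.09668j
  term(m=-3) = 0.01399 + 0.00039j   from Y*(Ω₁)=0.02256 - 0.05056j, Y(Ω₂)=0.09649 + 0.23373j
  term(m=-2) = -0.02935 + 0.04870j   from Y*(Ω₁)=-0.22846 - 0.06565j, Y(Ω₂)=0.06209 - 0.23099j
  term(m=-1) = 0.06567 + 0.11626j   from Y*(Ω₁)=-0.08798 + 0.62471j, Y(Ω₂)=0.16797 - 0.12878j
  term(m=+0) = -0.16577 + 0.00000j   from Y*(Ω₁)=0.66144 + 0.00000j, Y(Ω₂)=-0.25062 + 0.00000j
  term(m=+1) = 0.06567 - 0.11626j   from Y*(Ω₁)=0.08798 + 0.62471j, Y(Ω₂)=-0.16797 - 0.12878j
  term(m=+2) = -0.02935 - 0.04870j   from Y*(Ω₁)=-0.22846 + 0.06565j, Y(Ω₂)=0.06209 + 0.23099j
  term(m=+3) = 0.01399 - 0.00039j   from Y*(Ω₁)=-0.02256 - 0.05056j, Y(Ω₂)=-0.09649 + 0.23373j
  term(m=+4) = 0.00082 - 0.00155j   from Y*(Ω₁)=0.00768 - 0.00481j, Y(Ω₂)=0.16686 - 0.09668j
  term(m=+5) = 0.00020 + 0.00031j   from Y*(Ω₁)=0.00071 + 0.00084j, Y(Ω₂)=0.33221 + 0.04308j
  term(m=+6) = 0.00001 - 0.00000j   from Y*(Ω₁)=-0.00007 + 0.00007j, Y(Ω₂)=-0.04355 - 0.04335j
  term(m=+7) = -0.00000 + 0.00000j   from Y*(Ω₁)=-0.00001 - 0.00000j, Y(Ω₂)=-0.05813 - 0.43236j
  term(m=+8) = -0.00000 - 0.00000j   from Y*(Ω₁)=0.00000 - 0.00000j, Y(Ω₂)=0.18309 - 0.31942j
Total Σ_m = -0.06309 + 0.00000j. Multiply by 0.739198: -0.04664 + 0.00000j. P_8(cos γ) = -0.046638

-0.046638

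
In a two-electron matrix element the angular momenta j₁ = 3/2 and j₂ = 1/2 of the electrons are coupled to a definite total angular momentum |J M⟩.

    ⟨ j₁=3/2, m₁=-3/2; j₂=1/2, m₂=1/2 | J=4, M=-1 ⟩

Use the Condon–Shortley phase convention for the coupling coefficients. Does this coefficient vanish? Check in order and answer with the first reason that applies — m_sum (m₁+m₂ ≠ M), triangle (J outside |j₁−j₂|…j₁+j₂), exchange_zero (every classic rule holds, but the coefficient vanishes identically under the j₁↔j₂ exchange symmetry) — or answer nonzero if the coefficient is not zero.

triangle

m-sum: m₁+m₂ = -3/2+1/2 = -1, M = -1  ✓
triangle: need |j₁−j₂| ≤ J ≤ j₁+j₂, i.e. J ∈ [1, 2]; J = 4 is outside ✗ ⇒ coefficient is 0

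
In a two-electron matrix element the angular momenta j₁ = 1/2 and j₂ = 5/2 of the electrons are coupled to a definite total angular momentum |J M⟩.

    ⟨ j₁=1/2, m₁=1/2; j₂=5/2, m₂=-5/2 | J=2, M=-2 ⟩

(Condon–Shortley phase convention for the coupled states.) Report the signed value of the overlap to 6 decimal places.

j₁+j₂−J=1  J+j₁−j₂=0  J−j₁+j₂=4  j₁+j₂+J+1=6
(j₁±m₁, j₂±m₂, J±M) = (1,0,0,5,0,4)
P² = 480
sum k=0..0:
  [0] +1/24 = 1/24
S = 1/24
C² = P²·S² = 5/6 ; C = +0.912871

+0.912871  (= +√(5/6))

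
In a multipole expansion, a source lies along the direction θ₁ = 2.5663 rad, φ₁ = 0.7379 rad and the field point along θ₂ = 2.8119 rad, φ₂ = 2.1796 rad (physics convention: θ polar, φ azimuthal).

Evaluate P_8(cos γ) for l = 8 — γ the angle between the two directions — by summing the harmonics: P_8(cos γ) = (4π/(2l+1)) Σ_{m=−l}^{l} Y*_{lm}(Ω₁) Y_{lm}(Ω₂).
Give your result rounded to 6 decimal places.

Term-by-term m-sum for l=8 (normalisation 4π/17 = 0.739198):
  [-8]  conj(Y_{8,-8})(Ω₁) = (0.003676, -0.001468) ; Y_{8,-8}(Ω₂) = (0.000010, 0.000061) ; Δ = (0.000000, 0.000000)
  [-7]  conj(Y_{8,-7})(Ω₁) = (-0.010683, 0.021953) ; Y_{8,-7}(Ω₂) = (0.000655, 0.000317) ; Δ = (-0.000014, 0.000011)
  [-6]  conj(Y_{8,-6})(Ω₁) = (-0.026243, -0.089579) ; Y_{8,-6}(Ω₂) = (0.004698, -0.002636) ; Δ = (-0.000359, -0.000352)
  [-5]  conj(Y_{8,-5})(Ω₁) = (0.209909, 0.128092) ; Y_{8,-5}(Ω₂) = (0.002780, -0.028400) ; Δ = (0.004221, -0.005605)
  [-4]  conj(Y_{8,-4})(Ω₁) = (-0.434031, 0.083469) ; Y_{8,-4}(Ω₂) = (-0.084290, -0.071920) ; Δ = (0.042588, 0.024180)
  [-3]  conj(Y_{8,-3})(Ω₁) = (0.284783, -0.380184) ; Y_{8,-3}(Ω₂) = (-0.297866, 0.077842) ; Δ = (-0.055233, 0.135412)
  [-2]  conj(Y_{8,-2})(Ω₁) = (0.011344, 0.119055) ; Y_{8,-2}(Ω₂) = (-0.193299, 0.524348) ; Δ = (-0.064619, -0.017065)
  [-1]  conj(Y_{8,-1})(Ω₁) = (0.276030, 0.250979) ; Y_{8,-1}(Ω₂) = (0.275572, 0.395290) ; Δ = (-0.023143, 0.178275)
  [+0]  conj(Y_{8,0})(Ω₁) = (-0.253525, -0.000000) ; Y_{8,0}(Ω₂) = (-0.219107, 0.000000) ; Δ = (0.055549, 0.000000)
  [+1]  conj(Y_{8,1})(Ω₁) = (-0.276030, 0.250979) ; Y_{8,1}(Ω₂) = (-0.275572, 0.395290) ; Δ = (-0.023143, -0.178275)
  [+2]  conj(Y_{8,2})(Ω₁) = (0.011344, -0.119055) ; Y_{8,2}(Ω₂) = (-0.193299, -0.524348) ; Δ = (-0.064619, 0.017065)
  [+3]  conj(Y_{8,3})(Ω₁) = (-0.284783, -0.380184) ; Y_{8,3}(Ω₂) = (0.297866, 0.077842) ; Δ = (-0.055233, -0.135412)
  [+4]  conj(Y_{8,4})(Ω₁) = (-0.434031, -0.083469) ; Y_{8,4}(Ω₂) = (-0.084290, 0.071920) ; Δ = (0.042588, -0.024180)
  [+5]  conj(Y_{8,5})(Ω₁) = (-0.209909, 0.128092) ; Y_{8,5}(Ω₂) = (-0.002780, -0.028400) ; Δ = (0.004221, 0.005605)
  [+6]  conj(Y_{8,6})(Ω₁) = (-0.026243, 0.089579) ; Y_{8,6}(Ω₂) = (0.004698, 0.002636) ; Δ = (-0.000359, 0.000352)
  [+7]  conj(Y_{8,7})(Ω₁) = (0.010683, 0.021953) ; Y_{8,7}(Ω₂) = (-0.000655, 0.000317) ; Δ = (-0.000014, -0.000011)
  [+8]  conj(Y_{8,8})(Ω₁) = (0.003676, 0.001468) ; Y_{8,8}(Ω₂) = (0.000010, -0.000061) ; Δ = (0.000000, -0.000000)
Σ over m = (-0.137570, 0.000000); ×(4π/17) → (-0.101691, 0.000000). Real part: -0.101691

-0.101691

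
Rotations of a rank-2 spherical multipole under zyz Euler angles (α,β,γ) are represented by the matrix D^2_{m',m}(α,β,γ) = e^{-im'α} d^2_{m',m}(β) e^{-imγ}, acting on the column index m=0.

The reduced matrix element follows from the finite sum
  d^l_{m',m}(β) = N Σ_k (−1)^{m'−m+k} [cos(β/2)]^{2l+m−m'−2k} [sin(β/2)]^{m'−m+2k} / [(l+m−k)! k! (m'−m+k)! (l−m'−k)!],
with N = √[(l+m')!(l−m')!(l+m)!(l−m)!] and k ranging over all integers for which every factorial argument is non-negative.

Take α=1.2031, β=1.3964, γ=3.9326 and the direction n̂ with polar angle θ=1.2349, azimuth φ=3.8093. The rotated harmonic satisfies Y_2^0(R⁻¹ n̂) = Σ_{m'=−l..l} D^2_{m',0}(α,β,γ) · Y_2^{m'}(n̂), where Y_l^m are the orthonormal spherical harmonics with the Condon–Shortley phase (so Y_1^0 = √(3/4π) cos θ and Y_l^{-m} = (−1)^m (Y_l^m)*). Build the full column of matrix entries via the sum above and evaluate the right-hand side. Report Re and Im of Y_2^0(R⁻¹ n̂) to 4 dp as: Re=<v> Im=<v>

Re=0.2062 Im=0.0000

Need the full column D^2_{m',0} for m'=−2..2 at α=1.2031, β=1.3964, γ=3.9326.
cos(β/2)=0.766001, sin(β/2)=0.642840
d^2_{-2,0}: single k=2 term ⇒ +0.593936;  D = -0.440443+0.398459i
d^2_{-1,0}: k∈[1..2] ⇒ +0.707727 -0.498440 = +0.209286;  D = +0.075232+0.195297i
d^2_{0,0}: k∈[0..2] ⇒ +0.344284 -0.969893 +0.170770 = -0.454840;  D = -0.454840+0.000000i
d^2_{1,0}: k∈[0..1] ⇒ -0.707727 +0.498440 = -0.209286;  D = -0.075232+0.195297i
d^2_{2,0}: single k=0 term ⇒ +0.593936;  D = -0.440443-0.398459i
Y_2^{m'}(θ=1.2349,φ=3.8093) and Σ D·Y over m':
  (-0.4404+0.3985i)·(+0.0803-0.3348i)  (+0.0752+0.1953i)·(-0.1888+0.1489i)  (-0.4548+0.0000i)·(-0.2126+0.0000i)  (-0.0752+0.1953i)·(+0.1888+0.1489i)  (-0.4404-0.3985i)·(+0.0803+0.3348i)
Y_2^0(R⁻¹ n̂) = +0.206232+0.000000i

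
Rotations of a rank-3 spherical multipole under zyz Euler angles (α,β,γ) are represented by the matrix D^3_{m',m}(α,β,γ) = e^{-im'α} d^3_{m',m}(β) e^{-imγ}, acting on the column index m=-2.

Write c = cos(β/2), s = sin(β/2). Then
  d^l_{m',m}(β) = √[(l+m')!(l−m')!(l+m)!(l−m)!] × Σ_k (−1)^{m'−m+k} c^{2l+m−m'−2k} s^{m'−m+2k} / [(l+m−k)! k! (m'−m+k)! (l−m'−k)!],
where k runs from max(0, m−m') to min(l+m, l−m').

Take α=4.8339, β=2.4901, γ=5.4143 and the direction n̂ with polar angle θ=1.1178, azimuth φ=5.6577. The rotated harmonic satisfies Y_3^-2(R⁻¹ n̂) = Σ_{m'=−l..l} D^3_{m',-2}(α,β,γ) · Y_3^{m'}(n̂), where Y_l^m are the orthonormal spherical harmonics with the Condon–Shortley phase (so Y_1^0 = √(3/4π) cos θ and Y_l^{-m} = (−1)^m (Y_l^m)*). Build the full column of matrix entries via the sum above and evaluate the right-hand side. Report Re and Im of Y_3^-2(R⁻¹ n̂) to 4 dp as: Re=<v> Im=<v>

Need the full column D^3_{m',-2} for m'=−3..3 at α=4.8339, β=2.4901, γ=5.4143.
cos(β/2)=0.320016, sin(β/2)=0.947412
d^3_{-3,-2}: single k=1 term ⇒ +0.007789;  D = +0.007637+0.001529i
d^3_{-2,-2}: k∈[0..1] ⇒ +0.001074 -0.047069 = -0.045995;  D = +0.003494-0.045862i
d^3_{-1,-2}: k∈[0..1] ⇒ -0.010055 +0.176263 = +0.166208;  D = -0.166036+0.007554i
d^3_{0,-2}: k∈[0..1] ⇒ +0.051561 -0.451918 = -0.400357;  D = +0.066539+0.394789i
d^3_{1,-2}: k∈[0..1] ⇒ -0.176263 +0.772443 = +0.596180;  D = +0.571543-0.169613i
d^3_{2,-2}: k∈[0..1] ⇒ +0.412543 -0.723159 = -0.310616;  D = -0.123813-0.284873i
d^3_{3,-2}: single k=0 term ⇒ -0.598332;  D = +0.515788-0.303254i
Y_3^{m'}(θ=1.1178,φ=5.6577) and Σ D·Y over m':
  (+0.0076+0.0015i)·(-0.0913+0.2892i)  (+0.0035-0.0459i)·(+0.1137+0.3433i)  (-0.1660+0.0076i)·(-0.0100-0.0072i)  (+0.0665+0.3948i)·(-0.3336+0.0000i)  (+0.5715-0.1696i)·(+0.0100-0.0072i)  (-0.1238-0.2849i)·(+0.1137-0.3433i)  (+0.5158-0.3033i)·(+0.0913+0.2892i)
Y_3^-2(R⁻¹ n̂) = +0.021903-0.006689i

Re=0.0219 Im=-0.0067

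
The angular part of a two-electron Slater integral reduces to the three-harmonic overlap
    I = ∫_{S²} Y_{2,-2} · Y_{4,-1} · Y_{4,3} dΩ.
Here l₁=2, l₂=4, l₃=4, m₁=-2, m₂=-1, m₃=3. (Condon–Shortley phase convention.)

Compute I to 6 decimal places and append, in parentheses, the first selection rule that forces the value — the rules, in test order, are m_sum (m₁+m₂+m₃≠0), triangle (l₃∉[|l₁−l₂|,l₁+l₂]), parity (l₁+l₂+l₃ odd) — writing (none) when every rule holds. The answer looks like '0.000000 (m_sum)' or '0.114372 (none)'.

Checks pass: Σm=0; 10 even; l₃=4∈[2,6].
(2·2+1)(2·4+1)(2·4+1) = 405
Δ: 2! 2! 6! / 11! → 1/13860
sum: t=0:+1/192 t=1:−1/36 t=2:+1/192 = -5/288
3j²(2 4 4; 0 0 0) = Δ·Π!·Σ² = 20/693  (sign -1)
sum: t=2:+1/480 = 1/480
3j²(2 4 4; -2 -1 3) = Δ·Π!·Σ² = 3/110  (sign -1)
combine: 4πI² = 405·20/693·3/110 = 270/847
take √, sign +1: I = 0.15927046
No selection rule forces the value: the integral is nonzero (none).

0.159270 (none)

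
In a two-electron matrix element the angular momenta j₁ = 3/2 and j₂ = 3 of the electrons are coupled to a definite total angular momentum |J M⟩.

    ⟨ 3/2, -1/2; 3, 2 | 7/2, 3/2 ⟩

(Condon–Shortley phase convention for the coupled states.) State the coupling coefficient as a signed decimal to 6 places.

√[8·1!2!5!/9! · 1!2!5!1!5!2!] = √(6400/21)
  +(−1)^0/∏(0,1,2,5,0,0)! = 1/240  (running 1/240)
  +(−1)^1/∏(1,0,1,4,1,1)! = -1/24  (running -3/80)
⟨..|..⟩ = √(6400/21)·(-3/80) = -0.654654

-0.654654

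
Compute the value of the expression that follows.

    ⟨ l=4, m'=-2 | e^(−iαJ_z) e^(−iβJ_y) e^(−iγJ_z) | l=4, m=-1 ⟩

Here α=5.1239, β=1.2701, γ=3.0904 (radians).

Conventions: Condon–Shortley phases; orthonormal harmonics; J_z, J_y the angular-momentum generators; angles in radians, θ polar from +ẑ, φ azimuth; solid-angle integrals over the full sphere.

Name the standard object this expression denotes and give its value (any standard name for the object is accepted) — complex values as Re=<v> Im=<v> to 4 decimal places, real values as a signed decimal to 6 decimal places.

Wigner D-matrix element, Re=-0.2894 Im=-0.2816

This is a Wigner D-matrix element — the rotation-matrix element ⟨l m'| R(α,β,γ) |l m⟩ in the angular-momentum basis.
First d^4_{-2,-1}(β=1.2701), then the phase factors e^{-i(-2)α} and e^{-i(-1)γ}:
With c≡cos(β/2)=0.805042 and s≡sin(β/2)=0.593218, N=[2·720·6·120]^{1/2}=1018.233765
Admissible k: 1..3 (factorial args all ≥0)
  k=1: (−1)^0·1018.2338/(240)·0.8050^7·0.5932^1 = +0.551544
  k=2: (−1)^1·1018.2338/(48)·0.8050^5·0.5932^3 = -1.497413
  k=3: (−1)^2·1018.2338/(72)·0.8050^3·0.5932^5 = +0.542053
d^4_{-2,-1}(1.2701) = +0.551544 -1.497413 +0.542053 = -0.403816
D = (-0.680009-0.733204i)·(-0.403816)·(-0.998690+0.051170i) = -0.289389-0.281640i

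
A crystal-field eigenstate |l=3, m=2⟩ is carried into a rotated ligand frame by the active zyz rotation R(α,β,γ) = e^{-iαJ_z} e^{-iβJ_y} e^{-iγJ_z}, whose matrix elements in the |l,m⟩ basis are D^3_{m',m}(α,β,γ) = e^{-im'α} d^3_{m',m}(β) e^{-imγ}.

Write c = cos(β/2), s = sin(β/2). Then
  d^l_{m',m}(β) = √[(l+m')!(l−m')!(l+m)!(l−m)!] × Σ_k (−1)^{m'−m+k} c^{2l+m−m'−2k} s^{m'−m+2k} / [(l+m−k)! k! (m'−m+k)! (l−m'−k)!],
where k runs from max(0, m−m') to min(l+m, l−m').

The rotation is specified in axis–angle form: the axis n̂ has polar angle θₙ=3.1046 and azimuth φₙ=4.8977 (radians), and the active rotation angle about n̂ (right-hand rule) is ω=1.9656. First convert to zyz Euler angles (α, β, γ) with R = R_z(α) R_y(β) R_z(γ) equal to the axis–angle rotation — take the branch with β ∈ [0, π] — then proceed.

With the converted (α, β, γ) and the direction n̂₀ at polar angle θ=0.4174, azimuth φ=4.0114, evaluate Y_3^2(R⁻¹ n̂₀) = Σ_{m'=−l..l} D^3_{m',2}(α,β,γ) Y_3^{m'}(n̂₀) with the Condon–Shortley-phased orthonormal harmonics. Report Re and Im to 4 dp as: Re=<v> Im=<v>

Re=0.1505 Im=-0.0538

Axis–angle → zyz. n̂ = (sinθₙcosφₙ, sinθₙsinφₙ, cosθₙ) = (+0.006814, -0.036351, -0.999316), ω = 1.9656.
R = I cosω + sinω [n̂]ₓ + (1−cosω) n̂n̂ᵀ gives
  R = [-0.384563, +0.922098, -0.042984; -0.922784, -0.382797, +0.044008; +0.024126, +0.056588, +0.998106]
β = atan2(√(R₁₃²+R₂₃²), R₃₃) = 0.061555; α = atan2(R₂₃, R₁₃) mod 2π = 2.344420; γ = atan2(R₃₂, −R₃₁) mod 2π = 1.973798
Need the full column D^3_{m',2} for m'=−3..3 at α=2.3444, β=0.0616, γ=1.9738.
cos(β/2)=0.999526, sin(β/2)=0.030773
d^3_{-3,2}: single k=5 term ⇒ +0.000000;  D = -0.000000+0.000000i
d^3_{-2,2}: k∈[4..5] ⇒ +0.000004 -0.000000 = +0.000004;  D = +0.000003+0.000003i
d^3_{-1,2}: k∈[3..4] ⇒ +0.000184 -0.000000 = +0.000184;  D = -0.000006-0.000184i
d^3_{0,2}: k∈[2..3] ⇒ +0.005177 -0.000005 = +0.005172;  D = -0.003581+0.003732i
d^3_{1,2}: k∈[1..2] ⇒ +0.097082 -0.000184 = +0.096898;  D = +0.096894-0.000856i
d^3_{2,2}: k∈[0..1] ⇒ +0.997162 -0.004726 = +0.992436;  D = -0.699688-0.703822i
d^3_{3,2}: single k=0 term ⇒ -0.075199;  D = +0.001107-0.075191i
Y_3^{m'}(θ=0.4174,φ=4.0114) and Σ D·Y over m':
  (-0.0000+0.0000i)·(+0.0240+0.0141i)  (+0.0000+0.0000i)·(-0.0258-0.1513i)  (-0.0000-0.0002i)·(-0.2686+0.3182i)  (-0.0036+0.0037i)·(+0.4020+0.0000i)  (+0.0969-0.0009i)·(+0.2686+0.3182i)  (-0.6997-0.7038i)·(-0.0258+0.1513i)  (+0.0011-0.0752i)·(-0.0240+0.0141i)
Y_3^2(R⁻¹ n̂) = +0.150521-0.053774i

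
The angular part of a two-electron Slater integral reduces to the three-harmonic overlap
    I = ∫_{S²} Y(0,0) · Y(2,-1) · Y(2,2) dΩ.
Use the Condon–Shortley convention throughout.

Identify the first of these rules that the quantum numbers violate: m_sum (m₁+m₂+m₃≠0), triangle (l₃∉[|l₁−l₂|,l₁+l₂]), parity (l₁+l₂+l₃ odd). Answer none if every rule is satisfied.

m₁+m₂+m₃ = 0 − 1 + 2 = 1  ✗
triangle: |0−2|=2 ≤ l₃=2 ≤ 0+2=2
parity: l₁+l₂+l₃ = 4 is even

m_sum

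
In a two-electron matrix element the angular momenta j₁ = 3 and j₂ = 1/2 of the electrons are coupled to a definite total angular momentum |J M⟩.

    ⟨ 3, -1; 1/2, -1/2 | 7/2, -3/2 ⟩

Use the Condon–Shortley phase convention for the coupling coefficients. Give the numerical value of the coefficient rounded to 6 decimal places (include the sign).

triangle: 0!×6!×1!/8! = 720/40320
(j±m)!: 2!×4!×0!×1!×2!×5! = 11520
prefactor² = (2J+1)×Δ×N² = 11520/7
  k=0: +1/(0!×0!×4!×0!×2!×1!) = 1/48
Σ = 1/48  ⇒  CG² = 11520/7×(1/48)² = 5/7
CG = +√(5/7) = +0.845154

+0.845154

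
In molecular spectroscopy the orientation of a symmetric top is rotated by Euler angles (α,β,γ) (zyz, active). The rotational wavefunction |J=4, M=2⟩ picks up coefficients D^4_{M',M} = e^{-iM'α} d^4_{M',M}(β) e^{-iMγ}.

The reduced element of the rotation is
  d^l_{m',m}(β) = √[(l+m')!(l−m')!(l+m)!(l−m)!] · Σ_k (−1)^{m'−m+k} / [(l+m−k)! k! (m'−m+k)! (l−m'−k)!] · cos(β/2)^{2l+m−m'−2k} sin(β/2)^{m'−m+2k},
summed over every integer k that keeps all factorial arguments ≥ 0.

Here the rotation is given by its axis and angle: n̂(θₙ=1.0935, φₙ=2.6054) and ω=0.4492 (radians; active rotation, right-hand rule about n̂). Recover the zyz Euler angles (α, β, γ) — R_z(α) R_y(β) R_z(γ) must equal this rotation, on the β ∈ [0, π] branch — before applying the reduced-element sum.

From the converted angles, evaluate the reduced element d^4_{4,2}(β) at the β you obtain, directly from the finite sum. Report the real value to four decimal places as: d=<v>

d=0.1837

Axis–angle → zyz. n̂ = (sinθₙcosφₙ, sinθₙsinφₙ, cosθₙ) = (-0.763585, +0.453772, +0.459379), ω = 0.4492.
R = I cosω + sinω [n̂]ₓ + (1−cosω) n̂n̂ᵀ gives
  R = [+0.958638, -0.233857, +0.162250; +0.165109, +0.921222, +0.352262; -0.231847, -0.310903, +0.921730]
β = atan2(√(R₁₃²+R₂₃²), R₃₃) = 0.398279; α = atan2(R₂₃, R₁₃) mod 2π = 1.139168; γ = atan2(R₃₂, −R₃₁) mod 2π = 5.353146
d^4_{4,2}(β=0.3983) via the finite sum:
With c≡cos(β/2)=0.980237 and s≡sin(β/2)=0.197826, N=[40320·1·720·2]^{1/2}=7619.763776
Admissible k: 0..0 (factorial args all ≥0)
  k=0: (−1)^2·7619.7638/(1440)·0.9802^6·0.1978^2 = +0.183709
d^4_{4,2}(0.3983) = +0.183709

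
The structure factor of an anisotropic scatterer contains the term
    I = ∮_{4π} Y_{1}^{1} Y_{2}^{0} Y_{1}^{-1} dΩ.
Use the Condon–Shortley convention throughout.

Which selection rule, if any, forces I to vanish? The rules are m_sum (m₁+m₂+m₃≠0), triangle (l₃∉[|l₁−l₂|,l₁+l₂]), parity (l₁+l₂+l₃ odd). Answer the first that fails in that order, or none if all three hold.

none

m₁+m₂+m₃ = 1 + 0 − 1 = 0  ✓
triangle: |1−2|=1 ≤ l₃=1 ≤ 1+2=3  ✓
parity: l₁+l₂+l₃ = 4 is even  ✓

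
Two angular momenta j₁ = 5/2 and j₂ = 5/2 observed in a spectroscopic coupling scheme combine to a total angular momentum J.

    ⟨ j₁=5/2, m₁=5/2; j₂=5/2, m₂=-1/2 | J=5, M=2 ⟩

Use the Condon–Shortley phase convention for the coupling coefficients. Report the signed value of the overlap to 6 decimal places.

+0.288675

√[11·0!5!5!/11! · 5!0!2!3!7!3!] = √(172800)
  +(−1)^0/∏(0,0,0,2,5,3)! = 1/1440  (running 1/1440)
⟨..|..⟩ = √(172800)·(1/1440) = +0.288675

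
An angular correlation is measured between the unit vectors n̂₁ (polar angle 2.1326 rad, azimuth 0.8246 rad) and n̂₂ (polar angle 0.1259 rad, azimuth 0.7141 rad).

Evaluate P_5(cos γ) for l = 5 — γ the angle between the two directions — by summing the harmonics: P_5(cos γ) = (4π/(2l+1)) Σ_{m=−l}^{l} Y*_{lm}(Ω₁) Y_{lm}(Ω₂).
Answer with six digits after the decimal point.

Term-by-term m-sum for l=5 (normalisation 4π/11 = 1.142397):
  m=-5: (-0.111999-0.167494i) × (-0.000013+0.000006i) = +0.000002+0.000002i  (running Σ = +0.000002+0.000002i)
  m=-4: (+0.396153+0.062634i) × (-0.000347-0.000102i) = -0.000131-0.000062i  (running Σ = -0.000129-0.000061i)
  m=-3: (-0.255866+0.201793i) × (-0.002911-0.004527i) = +0.001658+0.000571i  (running Σ = +0.001530+0.000510i)
  m=-2: (-0.007528+0.095824i) × (+0.007357-0.051241i) = +0.004855+0.001091i  (running Σ = +0.006384+0.001601i)
  m=-1: (-0.235852-0.255109i) × (+0.229872-0.199226i) = -0.105040-0.011654i  (running Σ = -0.098656-0.010053i)
  m=0: (-0.013004-0.000000i) × (+0.827569+0.000000i) = -0.010762-0.000000i  (running Σ = -0.109418-0.010053i)
  m=1: (+0.235852-0.255109i) × (-0.229872-0.199226i) = -0.105040+0.011654i  (running Σ = -0.214458+0.001601i)
  m=2: (-0.007528-0.095824i) × (+0.007357+0.051241i) = +0.004855-0.001091i  (running Σ = -0.209603+0.000510i)
  m=3: (+0.255866+0.201793i) × (+0.002911-0.004527i) = +0.001658-0.000571i  (running Σ = -0.207945-0.000061i)
  m=4: (+0.396153-0.062634i) × (-0.000347+0.000102i) = -0.000131+0.000062i  (running Σ = -0.208076+0.000002i)
  m=5: (+0.111999-0.167494i) × (+0.000013+0.000006i) = +0.000002-0.000002i  (running Σ = -0.208073+0.000000i)
Σ over m = -0.208073+0.000000i; ×(4π/11) → -0.237703+0.000000i. Real part: -0.237703

-0.237703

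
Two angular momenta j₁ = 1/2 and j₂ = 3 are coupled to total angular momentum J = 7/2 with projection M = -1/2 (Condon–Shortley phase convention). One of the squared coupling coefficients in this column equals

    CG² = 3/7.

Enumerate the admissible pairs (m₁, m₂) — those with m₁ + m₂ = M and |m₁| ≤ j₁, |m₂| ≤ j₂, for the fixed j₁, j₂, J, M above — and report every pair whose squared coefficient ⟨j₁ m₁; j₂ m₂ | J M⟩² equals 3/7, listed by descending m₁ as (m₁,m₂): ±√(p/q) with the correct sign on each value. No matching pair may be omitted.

(1/2,-1): +√(3/7)

Admissible pairs with m₁+m₂ = M = -1/2: (-1/2,0), (1/2,-1)
  (m₁,m₂)=(1/2,-1): CG² = 3/7, CG = +√(3/7)   ← matches the target
  (m₁,m₂)=(-1/2,0): CG² = 4/7, CG = +√(4/7)
Pairs with CG² = 3/7: (1/2,-1): +√(3/7)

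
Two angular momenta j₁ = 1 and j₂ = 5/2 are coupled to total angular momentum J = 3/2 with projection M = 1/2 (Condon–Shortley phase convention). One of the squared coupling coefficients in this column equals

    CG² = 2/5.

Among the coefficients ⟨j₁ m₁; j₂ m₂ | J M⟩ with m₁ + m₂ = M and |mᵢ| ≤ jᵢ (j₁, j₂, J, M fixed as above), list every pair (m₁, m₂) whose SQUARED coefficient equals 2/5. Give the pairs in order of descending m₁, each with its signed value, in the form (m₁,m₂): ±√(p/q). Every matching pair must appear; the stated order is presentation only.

Admissible pairs with m₁+m₂ = M = 1/2: (-1,3/2), (0,1/2), (1,-1/2)
  (m₁,m₂)=(1,-1/2): CG² = 1/5, CG = +√(1/5)
  (m₁,m₂)=(0,1/2): CG² = 2/5, CG = −√(2/5)   ← matches the target
  (m₁,m₂)=(-1,3/2): CG² = 2/5, CG = +√(2/5)   ← matches the target
Pairs with CG² = 2/5: (0,1/2): −√(2/5); (-1,3/2): +√(2/5)

(0,1/2): −√(2/5); (-1,3/2): +√(2/5)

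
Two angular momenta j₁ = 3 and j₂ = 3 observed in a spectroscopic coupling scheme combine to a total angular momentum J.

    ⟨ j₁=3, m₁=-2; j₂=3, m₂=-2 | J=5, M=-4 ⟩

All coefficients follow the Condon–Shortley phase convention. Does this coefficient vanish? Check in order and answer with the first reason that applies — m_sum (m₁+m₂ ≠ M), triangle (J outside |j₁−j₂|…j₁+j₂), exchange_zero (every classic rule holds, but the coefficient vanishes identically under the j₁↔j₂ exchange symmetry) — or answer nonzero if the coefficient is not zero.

exchange_zero

m-sum: m₁+m₂ = -2+(-2) = -4, M = -4  ✓
triangle: |j₁−j₂| = 0 ≤ J = 5 ≤ j₁+j₂ = 6  ✓
exchange: j₁=j₂ and m₁=m₂, and (−1)^(j₁+j₂−J) = (−1)^1 = −1 forces ⟨j₁m₁;j₂m₂|JM⟩ = −⟨j₂m₂;j₁m₁|JM⟩ = −⟨j₁m₁;j₂m₂|JM⟩ ⇒ the coefficient vanishes identically
Racah sum check: Σ_k collapses to 0 ⇒ CG = 0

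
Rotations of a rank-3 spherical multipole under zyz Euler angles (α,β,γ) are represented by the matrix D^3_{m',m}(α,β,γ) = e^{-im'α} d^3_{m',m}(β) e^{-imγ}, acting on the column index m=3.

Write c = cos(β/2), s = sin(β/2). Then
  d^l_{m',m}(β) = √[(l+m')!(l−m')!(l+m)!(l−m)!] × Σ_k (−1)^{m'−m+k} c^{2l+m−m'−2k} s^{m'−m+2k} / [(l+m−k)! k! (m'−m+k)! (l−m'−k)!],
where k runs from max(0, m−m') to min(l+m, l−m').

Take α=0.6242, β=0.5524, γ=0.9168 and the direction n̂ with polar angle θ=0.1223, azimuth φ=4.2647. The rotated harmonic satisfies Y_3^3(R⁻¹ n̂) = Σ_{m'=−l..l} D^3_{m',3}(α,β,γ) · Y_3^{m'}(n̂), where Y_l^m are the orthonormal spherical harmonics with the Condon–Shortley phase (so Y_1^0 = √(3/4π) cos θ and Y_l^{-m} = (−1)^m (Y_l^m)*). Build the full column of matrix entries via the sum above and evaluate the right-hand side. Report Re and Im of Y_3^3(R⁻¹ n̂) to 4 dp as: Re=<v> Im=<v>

Re=-0.0756 Im=-0.0607

Need the full column D^3_{m',3} for m'=−3..3 at α=0.6242, β=0.5524, γ=0.9168.
cos(β/2)=0.962099, sin(β/2)=0.272702
d^3_{-3,3}: single k=6 term ⇒ +0.000411;  D = +0.000263-0.000316i
d^3_{-2,3}: single k=5 term ⇒ +0.003554;  D = +0.000244-0.003546i
d^3_{-1,3}: single k=4 term ⇒ +0.019826;  D = -0.010454-0.016846i
d^3_{0,3}: single k=3 term ⇒ +0.080768;  D = -0.074666-0.030796i
d^3_{1,3}: single k=2 term ⇒ +0.246774;  D = -0.240105+0.056981i
d^3_{2,3}: single k=1 term ⇒ +0.550632;  D = -0.360417+0.416287i
d^3_{3,3}: single k=0 term ⇒ +0.793081;  D = -0.070798+0.789915i
Y_3^{m'}(θ=0.1223,φ=4.2647) and Σ D·Y over m':
  (+0.0003-0.0003i)·(+0.0007-0.0002i)  (+0.0002-0.0035i)·(-0.0094-0.0118i)  (-0.0105-0.0168i)·(-0.0670+0.1395i)  (-0.0747-0.0308i)·(+0.7132+0.0000i)  (-0.2401+0.0570i)·(+0.0670+0.1395i)  (-0.3604+0.4163i)·(-0.0094+0.0118i)  (-0.0708+0.7899i)·(-0.0007-0.0002i)
Y_3^3(R⁻¹ n̂) = -0.075598-0.060692i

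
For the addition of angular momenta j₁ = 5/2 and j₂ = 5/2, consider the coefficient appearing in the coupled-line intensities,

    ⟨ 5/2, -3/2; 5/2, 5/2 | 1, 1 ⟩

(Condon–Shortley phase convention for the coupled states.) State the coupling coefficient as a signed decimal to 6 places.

triangle: 4!*1!*1!/7! = 24/5040
(j±m)!: 1!*4!*5!*0!*2!*0! = 5760
prefactor² = (2J+1)*Δ*N² = 576/7
  k=4: +1/(4!*0!*0!*1!*1!*0!) = 1/24
Σ = 1/24  ⇒  CG² = 576/7*(1/24)² = 1/7
CG = +√(1/7) = +0.377964

+√(1/7) ≈ +0.377964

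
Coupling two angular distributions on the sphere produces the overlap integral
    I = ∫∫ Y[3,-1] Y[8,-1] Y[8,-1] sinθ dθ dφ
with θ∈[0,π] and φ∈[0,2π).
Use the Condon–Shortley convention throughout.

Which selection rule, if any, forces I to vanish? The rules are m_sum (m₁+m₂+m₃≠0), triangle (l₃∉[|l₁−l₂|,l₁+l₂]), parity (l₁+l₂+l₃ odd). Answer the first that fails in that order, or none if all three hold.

azimuthal sum: -1 − 1 − 1 = -3  ✗
5 ≤ 8 ≤ 11 (triangle on l)
L = 3 + 8 + 8 = 19 (odd)

m_sum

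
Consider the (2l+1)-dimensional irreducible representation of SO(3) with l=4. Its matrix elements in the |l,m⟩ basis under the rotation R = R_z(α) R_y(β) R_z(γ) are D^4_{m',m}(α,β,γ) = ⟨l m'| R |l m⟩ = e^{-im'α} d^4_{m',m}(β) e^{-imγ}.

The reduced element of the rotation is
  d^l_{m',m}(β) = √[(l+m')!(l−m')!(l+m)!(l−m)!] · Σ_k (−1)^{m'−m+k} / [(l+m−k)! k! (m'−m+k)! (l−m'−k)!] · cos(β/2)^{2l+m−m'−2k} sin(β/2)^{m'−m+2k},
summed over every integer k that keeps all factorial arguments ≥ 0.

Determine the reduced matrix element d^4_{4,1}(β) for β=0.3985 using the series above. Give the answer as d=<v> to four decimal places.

d=-0.0525

d^4_{4,1}(β=0.3985) via the finite sum:
Half-angle: c=0.980215, s=0.197934. N=√(40320·1·120·6)=5387.986637
Admissible k: 0..0 (factorial args all ≥0)
  k=0: (−1)^3·5387.9866/(720)·0.9802^5·0.1979^3 = -0.052513
d^4_{4,1}(0.3985) = -0.052513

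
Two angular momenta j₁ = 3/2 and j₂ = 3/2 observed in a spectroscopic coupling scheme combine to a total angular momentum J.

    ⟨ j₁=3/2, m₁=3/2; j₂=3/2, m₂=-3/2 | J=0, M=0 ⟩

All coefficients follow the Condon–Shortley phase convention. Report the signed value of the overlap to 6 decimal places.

√[1·3!0!0!/4! · 3!0!0!3!0!0!] = √(9)
  +(−1)^0/∏(0,3,0,0,0,0)! = 1/6  (running 1/6)
⟨..|..⟩ = √(9)·(1/6) = +0.500000

+0.500000  (= +√(1/4))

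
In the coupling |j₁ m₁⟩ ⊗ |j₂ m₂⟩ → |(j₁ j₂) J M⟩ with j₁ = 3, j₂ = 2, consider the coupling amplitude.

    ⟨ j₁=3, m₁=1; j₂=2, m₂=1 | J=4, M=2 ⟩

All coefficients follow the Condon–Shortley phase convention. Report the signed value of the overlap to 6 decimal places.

−√(1/28) ≈ -0.188982

j₁+j₂−J=1  J+j₁−j₂=5  J−j₁+j₂=3  j₁+j₂+J+1=10
(j₁±m₁, j₂±m₂, J±M) = (4,2,3,1,6,2)
P² = 5184/7
sum k=0..1:
  [0] +1/72 = 1/72
  [1] −1/48 = -1/48
S = -1/144
C² = P²·S² = 1/28 ; C = -0.188982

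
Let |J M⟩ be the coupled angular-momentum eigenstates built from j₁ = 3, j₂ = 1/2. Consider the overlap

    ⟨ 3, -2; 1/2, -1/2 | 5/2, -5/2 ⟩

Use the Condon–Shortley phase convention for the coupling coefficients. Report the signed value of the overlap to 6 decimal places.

+√(1/7) = +0.377964

√[6·1!5!0!/7! · 1!5!0!1!0!5!] = √(14400/7)
  +(−1)^0/∏(0,1,5,0,0,0)! = 1/120  (running 1/120)
⟨..|..⟩ = √(14400/7)·(1/120) = +0.377964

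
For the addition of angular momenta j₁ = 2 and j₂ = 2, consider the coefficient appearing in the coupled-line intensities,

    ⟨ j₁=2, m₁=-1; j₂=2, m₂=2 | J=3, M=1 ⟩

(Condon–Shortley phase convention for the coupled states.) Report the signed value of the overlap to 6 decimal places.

√[7·1!3!3!/8! · 1!3!4!0!4!2!] = √(216/5)
  +(−1)^1/∏(1,0,2,3,1,0)! = -1/12  (running -1/12)
⟨..|..⟩ = √(216/5)·(-1/12) = -0.547723

-0.547723  (= −√(3/10))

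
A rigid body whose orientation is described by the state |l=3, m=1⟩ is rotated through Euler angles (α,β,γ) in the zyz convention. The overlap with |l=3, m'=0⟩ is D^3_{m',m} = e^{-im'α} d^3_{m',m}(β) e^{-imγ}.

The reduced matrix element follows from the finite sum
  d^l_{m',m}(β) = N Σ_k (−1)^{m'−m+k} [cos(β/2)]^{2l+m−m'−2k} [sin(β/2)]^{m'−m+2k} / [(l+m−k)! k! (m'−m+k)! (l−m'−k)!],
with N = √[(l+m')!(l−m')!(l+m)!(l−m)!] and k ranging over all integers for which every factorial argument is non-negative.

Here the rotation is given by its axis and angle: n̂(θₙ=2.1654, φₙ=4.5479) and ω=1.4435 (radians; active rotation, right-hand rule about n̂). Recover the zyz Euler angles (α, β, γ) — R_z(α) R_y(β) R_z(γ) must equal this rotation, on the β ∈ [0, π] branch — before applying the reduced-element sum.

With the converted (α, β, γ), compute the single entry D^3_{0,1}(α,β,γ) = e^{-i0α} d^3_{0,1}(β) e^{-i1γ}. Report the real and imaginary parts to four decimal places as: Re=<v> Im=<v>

Axis–angle → zyz. n̂ = (sinθₙcosφₙ, sinθₙsinφₙ, cosθₙ) = (-0.135644, -0.817189, -0.560180), ω = 1.4435.
R = I cosω + sinω [n̂]ₓ + (1−cosω) n̂n̂ᵀ gives
  R = [+0.143016, +0.652423, -0.744239; -0.458873, +0.709972, +0.534205; +0.876916, +0.265111, +0.400917]
β = atan2(√(R₁₃²+R₂₃²), R₃₃) = 1.158279; α = atan2(R₂₃, R₁₃) mod 2π = 2.519029; γ = atan2(R₃₂, −R₃₁) mod 2π = 2.848007
First d^3_{0,1}(β=1.1583), then the phase factors e^{-i(0)α} and e^{-i(1)γ}:
Half-angle: c=0.836934, s=0.547304. N=√(6·6·24·2)=41.569219
Admissible k: 1..3 (factorial args all ≥0)
  k=1: (−1)^0·41.5692/(12)·0.8369^5·0.5473^1 = +0.778530
  k=2: (−1)^1·41.5692/(4)·0.8369^3·0.5473^3 = -0.998783
  k=3: (−1)^2·41.5692/(12)·0.8369^1·0.5473^5 = +0.142372
d^3_{0,1}(1.1583) = +0.778530 -0.998783 +0.142372 = -0.077881
Phases: e^{-i·(0)·2.5190}=+1.000000+0.000000i, e^{-i·(1)·2.8480}=-0.957212-0.289387i ⇒ D=+0.074549+0.022538i

Re=0.0745 Im=0.0225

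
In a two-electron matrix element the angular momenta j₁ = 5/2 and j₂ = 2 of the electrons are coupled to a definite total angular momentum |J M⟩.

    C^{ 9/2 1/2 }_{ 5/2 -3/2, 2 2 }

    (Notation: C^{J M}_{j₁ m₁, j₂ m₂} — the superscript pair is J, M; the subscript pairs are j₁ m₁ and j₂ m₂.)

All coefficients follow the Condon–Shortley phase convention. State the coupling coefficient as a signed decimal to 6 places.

j₁+j₂−J=0  J+j₁−j₂=5  J−j₁+j₂=4  j₁+j₂+J+1=10
(j₁±m₁, j₂±m₂, J±M) = (1,4,4,0,5,4)
P² = 92160/7
sum k=0..0:
  [0] +1/576 = 1/576
S = 1/576
C² = P²·S² = 5/126 ; C = +0.199205

+√(5/126) = +0.199205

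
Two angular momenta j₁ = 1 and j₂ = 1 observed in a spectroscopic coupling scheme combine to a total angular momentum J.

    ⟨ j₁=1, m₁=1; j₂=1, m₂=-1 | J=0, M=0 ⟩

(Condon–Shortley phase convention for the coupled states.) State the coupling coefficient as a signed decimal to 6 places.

√[1·2!0!0!/3! · 2!0!0!2!0!0!] = √(4/3)
  +(−1)^0/∏(0,2,0,0,0,0)! = 1/2  (running 1/2)
⟨..|..⟩ = √(4/3)·(1/2) = +0.577350

+0.577350  (= +√(1/3))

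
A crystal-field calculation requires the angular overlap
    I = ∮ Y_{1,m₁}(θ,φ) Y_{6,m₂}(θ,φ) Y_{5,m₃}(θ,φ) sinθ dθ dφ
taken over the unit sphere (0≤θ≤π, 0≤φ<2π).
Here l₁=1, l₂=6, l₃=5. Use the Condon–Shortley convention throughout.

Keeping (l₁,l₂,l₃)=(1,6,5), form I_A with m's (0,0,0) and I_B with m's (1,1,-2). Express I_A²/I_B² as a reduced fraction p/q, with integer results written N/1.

18/5

Shared (l₁,l₂,l₃)=(1,6,5): N and (l;000)² cancel in I_A²/I_B².
A: Δ = 2!·0!·10!/13! = 1/858; Racah Σ t=1..1: t=1:−1/14400 = -1/14400; ⇒ 3j(1 6 5; 0 0 0)² = 6/143, sgn +1
B: Δ = 2!·0!·10!/13! = 1/858; Racah Σ t=0..0: t=0:+1/60480 = 1/60480; ⇒ 3j(1 6 5; 1 1 -2)² = 5/429, sgn -1
I_A²/I_B² = (6/143)/(5/429) = 18/5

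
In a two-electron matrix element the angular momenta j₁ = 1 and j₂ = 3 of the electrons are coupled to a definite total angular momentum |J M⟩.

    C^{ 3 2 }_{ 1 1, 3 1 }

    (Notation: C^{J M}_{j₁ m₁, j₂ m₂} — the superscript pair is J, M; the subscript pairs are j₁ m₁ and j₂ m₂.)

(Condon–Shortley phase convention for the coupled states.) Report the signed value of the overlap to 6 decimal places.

j₁+j₂−J=1  J+j₁−j₂=1  J−j₁+j₂=5  j₁+j₂+J+1=8
(j₁±m₁, j₂±m₂, J±M) = (2,0,4,2,5,1)
P² = 240
sum k=0..0:
  [0] +1/24 = 1/24
S = 1/24
C² = P²·S² = 5/12 ; C = +0.645497

+0.645497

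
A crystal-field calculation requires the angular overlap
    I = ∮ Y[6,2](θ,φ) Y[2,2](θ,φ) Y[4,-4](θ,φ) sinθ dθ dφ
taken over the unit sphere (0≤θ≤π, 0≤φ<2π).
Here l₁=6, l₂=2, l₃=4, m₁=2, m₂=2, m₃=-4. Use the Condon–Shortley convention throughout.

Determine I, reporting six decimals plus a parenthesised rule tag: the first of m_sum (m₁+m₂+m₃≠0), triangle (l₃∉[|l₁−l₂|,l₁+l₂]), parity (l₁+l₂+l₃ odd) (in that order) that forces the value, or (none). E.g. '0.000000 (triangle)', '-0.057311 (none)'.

Checks pass: Σm=0; 12 even; l₃=4∈[4,8].
(2·6+1)(2·2+1)(2·4+1) = 585
Δ: 4! 8! 0! / 13! → 1/6435
sum: t=2:+1/2304 = 1/2304
3j²(6 2 4; 0 0 0) = Δ·Π!·Σ² = 5/143  (sign +1)
sum: t=4:+1/967680 = 1/967680
3j²(6 2 4; 2 2 -4) = Δ·Π!·Σ² = 1/6435  (sign +1)
combine: 4πI² = 585·5/143·1/6435 = 5/1573
take √, sign +1: I = 0.01590434
No selection rule forces the value: the integral is nonzero (none).

0.015904 (none)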